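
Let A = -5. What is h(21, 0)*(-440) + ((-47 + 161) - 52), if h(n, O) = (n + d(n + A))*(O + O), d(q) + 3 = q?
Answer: 62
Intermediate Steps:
d(q) = -3 + q
h(n, O) = 2*O*(-8 + 2*n) (h(n, O) = (n + (-3 + (n - 5)))*(O + O) = (n + (-3 + (-5 + n)))*(2*O) = (n + (-8 + n))*(2*O) = (-8 + 2*n)*(2*O) = 2*O*(-8 + 2*n))
h(21, 0)*(-440) + ((-47 + 161) - 52) = (4*0*(-4 + 21))*(-440) + ((-47 + 161) - 52) = (4*0*17)*(-440) + (114 - 52) = 0*(-440) + 62 = 0 + 62 = 62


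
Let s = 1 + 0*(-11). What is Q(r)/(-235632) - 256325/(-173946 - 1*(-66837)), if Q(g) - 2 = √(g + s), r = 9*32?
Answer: 20132112443/8412769296 ≈ 2.3930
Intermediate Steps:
r = 288
s = 1 (s = 1 + 0 = 1)
Q(g) = 2 + √(1 + g) (Q(g) = 2 + √(g + 1) = 2 + √(1 + g))
Q(r)/(-235632) - 256325/(-173946 - 1*(-66837)) = (2 + √(1 + 288))/(-235632) - 256325/(-173946 - 1*(-66837)) = (2 + √289)*(-1/235632) - 256325/(-173946 + 66837) = (2 + 17)*(-1/235632) - 256325/(-107109) = 19*(-1/235632) - 256325*(-1/107109) = -19/235632 + 256325/107109 = 20132112443/8412769296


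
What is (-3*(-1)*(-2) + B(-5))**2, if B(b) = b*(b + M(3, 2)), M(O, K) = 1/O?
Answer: 2704/9 ≈ 300.44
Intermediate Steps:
B(b) = b*(1/3 + b) (B(b) = b*(b + 1/3) = b*(1/3 + b))
(-3*(-1)*(-2) + B(-5))**2 = (-3*(-1)*(-2) - 5*(1/3 - 5))**2 = (3*(-2) - 5*(-14/3))**2 = (-6 + 70/3)**2 = (52/3)**2 = 2704/9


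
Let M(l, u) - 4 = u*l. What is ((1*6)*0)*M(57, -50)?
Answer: 0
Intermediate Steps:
M(l, u) = 4 + l*u (M(l, u) = 4 + u*l = 4 + l*u)
((1*6)*0)*M(57, -50) = ((1*6)*0)*(4 + 57*(-50)) = (6*0)*(4 - 2850) = 0*(-2846) = 0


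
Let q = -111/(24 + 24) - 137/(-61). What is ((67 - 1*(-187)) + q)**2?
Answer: 61424169921/952576 ≈ 64482.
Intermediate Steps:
q = -65/976 (q = -111/48 - 137*(-1/61) = -111*1/48 + 137/61 = -37/16 + 137/61 = -65/976 ≈ -0.066598)
((67 - 1*(-187)) + q)**2 = ((67 - 1*(-187)) - 65/976)**2 = ((67 + 187) - 65/976)**2 = (254 - 65/976)**2 = (247839/976)**2 = 61424169921/952576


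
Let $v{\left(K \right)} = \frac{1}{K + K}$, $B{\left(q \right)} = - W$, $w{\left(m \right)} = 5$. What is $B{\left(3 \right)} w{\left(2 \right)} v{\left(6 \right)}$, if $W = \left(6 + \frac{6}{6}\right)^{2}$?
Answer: $- \frac{245}{12} \approx -20.417$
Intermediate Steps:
$W = 49$ ($W = \left(6 + 6 \cdot \frac{1}{6}\right)^{2} = \left(6 + 1\right)^{2} = 7^{2} = 49$)
$B{\left(q \right)} = -49$ ($B{\left(q \right)} = \left(-1\right) 49 = -49$)
$v{\left(K \right)} = \frac{1}{2 K}$
$B{\left(3 \right)} w{\left(2 \right)} v{\left(6 \right)} = \left(-49\right) 5 \frac{1}{2 \cdot 6} = - 245 \cdot \frac{1}{2} \cdot \frac{1}{6} = \left(-245\right) \frac{1}{12} = - \frac{245}{12}$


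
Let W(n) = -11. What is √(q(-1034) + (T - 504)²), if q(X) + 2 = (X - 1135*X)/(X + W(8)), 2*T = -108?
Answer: √2799915430/95 ≈ 556.99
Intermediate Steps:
T = -54 (T = (½)*(-108) = -54)
q(X) = -2 - 1134*X/(-11 + X) (q(X) = -2 + (X - 1135*X)/(X - 11) = -2 + (-1134*X)/(-11 + X) = -2 - 1134*X/(-11 + X))
√(q(-1034) + (T - 504)²) = √(2*(11 - 568*(-1034))/(-11 - 1034) + (-54 - 504)²) = √(2*(11 + 587312)/(-1045) + (-558)²) = √(2*(-1/1045)*587323 + 311364) = √(-106786/95 + 311364) = √(29472794/95) = √2799915430/95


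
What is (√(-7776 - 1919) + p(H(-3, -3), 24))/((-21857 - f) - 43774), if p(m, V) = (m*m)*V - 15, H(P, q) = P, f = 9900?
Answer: -67/25177 - I*√9695/75531 ≈ -0.0026612 - 0.0013036*I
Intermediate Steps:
p(m, V) = -15 + V*m² (p(m, V) = m²*V - 15 = V*m² - 15 = -15 + V*m²)
(√(-7776 - 1919) + p(H(-3, -3), 24))/((-21857 - f) - 43774) = (√(-7776 - 1919) + (-15 + 24*(-3)²))/((-21857 - 1*9900) - 43774) = (√(-9695) + (-15 + 24*9))/((-21857 - 9900) - 43774) = (I*√9695 + (-15 + 216))/(-31757 - 43774) = (I*√9695 + 201)/(-75531) = (201 + I*√9695)*(-1/75531) = -67/25177 - I*√9695/75531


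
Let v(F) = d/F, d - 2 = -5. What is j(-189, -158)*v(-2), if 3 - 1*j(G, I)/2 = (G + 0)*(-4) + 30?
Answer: -2349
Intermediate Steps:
d = -3 (d = 2 - 5 = -3)
j(G, I) = -54 + 8*G (j(G, I) = 6 - 2*((G + 0)*(-4) + 30) = 6 - 2*(G*(-4) + 30) = 6 - 2*(-4*G + 30) = 6 - 2*(30 - 4*G) = 6 + (-60 + 8*G) = -54 + 8*G)
v(F) = -3/F
j(-189, -158)*v(-2) = (-54 + 8*(-189))*(-3/(-2)) = (-54 - 1512)*(-3*(-½)) = -1566*3/2 = -2349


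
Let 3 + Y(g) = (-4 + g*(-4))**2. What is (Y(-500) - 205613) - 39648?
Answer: 3738752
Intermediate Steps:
Y(g) = -3 + (-4 - 4*g)**2 (Y(g) = -3 + (-4 + g*(-4))**2 = -3 + (-4 - 4*g)**2)
(Y(-500) - 205613) - 39648 = ((-3 + 16*(1 - 500)**2) - 205613) - 39648 = ((-3 + 16*(-499)**2) - 205613) - 39648 = ((-3 + 16*249001) - 205613) - 39648 = ((-3 + 3984016) - 205613) - 39648 = (3984013 - 205613) - 39648 = 3778400 - 39648 = 3738752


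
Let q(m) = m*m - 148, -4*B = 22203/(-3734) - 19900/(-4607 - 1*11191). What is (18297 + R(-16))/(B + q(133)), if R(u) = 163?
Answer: 2177900905440/2069616006221 ≈ 1.0523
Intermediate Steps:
B = 138228197/117979464 (B = -(22203/(-3734) - 19900/(-4607 - 1*11191))/4 = -(22203*(-1/3734) - 19900/(-4607 - 11191))/4 = -(-22203/3734 - 19900/(-15798))/4 = -(-22203/3734 - 19900*(-1/15798))/4 = -(-22203/3734 + 9950/7899)/4 = -¼*(-138228197/29494866) = 138228197/117979464 ≈ 1.1716)
q(m) = -148 + m² (q(m) = m² - 148 = -148 + m²)
(18297 + R(-16))/(B + q(133)) = (18297 + 163)/(138228197/117979464 + (-148 + 133²)) = 18460/(138228197/117979464 + (-148 + 17689)) = 18460/(138228197/117979464 + 17541) = 18460/(2069616006221/117979464) = 18460*(117979464/2069616006221) = 2177900905440/2069616006221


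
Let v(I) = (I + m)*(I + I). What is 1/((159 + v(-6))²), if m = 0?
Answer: 1/53361 ≈ 1.8740e-5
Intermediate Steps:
v(I) = 2*I² (v(I) = (I + 0)*(I + I) = I*(2*I) = 2*I²)
1/((159 + v(-6))²) = 1/((159 + 2*(-6)²)²) = 1/((159 + 2*36)²) = 1/((159 + 72)²) = 1/(231²) = 1/53361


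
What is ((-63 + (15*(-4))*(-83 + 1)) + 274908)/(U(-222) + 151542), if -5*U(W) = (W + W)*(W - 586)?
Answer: 466275/132986 ≈ 3.5062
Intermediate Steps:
U(W) = -2*W*(-586 + W)/5 (U(W) = -(W + W)*(W - 586)/5 = -2*W*(-586 + W)/5)
((-63 + (15*(-4))*(-83 + 1)) + 274908)/(U(-222) + 151542) = ((-63 + (15*(-4))*(-83 + 1)) + 274908)/((⅖)*(-222)*(586 - 1*(-222)) + 151542) = ((-63 - 60*(-82)) + 274908)/((⅖)*(-222)*(586 + 222) + 151542) = ((-63 + 4920) + 274908)/((⅖)*(-222)*808 + 151542) = (4857 + 274908)/(-358752/5 + 151542) = 279765/(398958/5) = 279765*(5/398958) = 466275/132986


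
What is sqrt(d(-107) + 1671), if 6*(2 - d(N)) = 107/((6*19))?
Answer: 5*sqrt(869611)/114 ≈ 40.900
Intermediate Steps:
d(N) = 1261/684 (d(N) = 2 - 107/(6*(6*19)) = 2 - 107/(6*114) = 2 - 1/6*107/114 = 2 - 107/684 = 1261/684)
sqrt(d(-107) + 1671) = sqrt(1261/684 + 1671) = sqrt(1144225/684) = 5*sqrt(869611)/114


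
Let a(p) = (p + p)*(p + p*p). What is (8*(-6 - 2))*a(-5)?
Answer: 12800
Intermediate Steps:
a(p) = 2*p*(p + p²) (a(p) = (2*p)*(p + p²) = 2*p*(p + p²))
(8*(-6 - 2))*a(-5) = (8*(-6 - 2))*(2*(-5)²*(1 - 5)) = (8*(-8))*(2*25*(-4)) = -64*(-200) = 12800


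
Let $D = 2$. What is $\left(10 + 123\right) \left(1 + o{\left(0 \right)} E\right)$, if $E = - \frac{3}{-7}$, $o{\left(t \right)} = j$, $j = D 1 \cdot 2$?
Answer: $361$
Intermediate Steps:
$j = 4$ ($j = 2 \cdot 1 \cdot 2 = 2 \cdot 2 = 4$)
$o{\left(t \right)} = 4$
$E = \frac{3}{7}$ ($E = \left(-3\right) \left(- \frac{1}{7}\right) = \frac{3}{7} \approx 0.42857$)
$\left(10 + 123\right) \left(1 + o{\left(0 \right)} E\right) = \left(10 + 123\right) \left(1 + 4 \cdot \frac{3}{7}\right) = 133 \left(1 + \frac{12}{7}\right) = 133 \cdot \frac{19}{7} = 361$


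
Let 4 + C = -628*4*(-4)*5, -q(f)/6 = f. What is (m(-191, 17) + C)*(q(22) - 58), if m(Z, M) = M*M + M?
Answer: -9602980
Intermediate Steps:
m(Z, M) = M + M² (m(Z, M) = M² + M = M + M²)
q(f) = -6*f
C = 50236 (C = -4 - 628*4*(-4)*5 = -4 - (-10048)*5 = -4 - 628*(-80) = -4 + 50240 = 50236)
(m(-191, 17) + C)*(q(22) - 58) = (17*(1 + 17) + 50236)*(-6*22 - 58) = (17*18 + 50236)*(-132 - 58) = (306 + 50236)*(-190) = 50542*(-190) = -9602980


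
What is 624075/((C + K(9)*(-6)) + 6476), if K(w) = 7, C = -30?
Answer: 624075/6404 ≈ 97.451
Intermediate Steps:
624075/((C + K(9)*(-6)) + 6476) = 624075/((-30 + 7*(-6)) + 6476) = 624075/((-30 - 42) + 6476) = 624075/(-72 + 6476) = 624075/6404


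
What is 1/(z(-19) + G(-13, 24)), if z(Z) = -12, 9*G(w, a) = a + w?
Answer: -9/97 ≈ -0.092783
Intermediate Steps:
G(w, a) = a/9 + w/9 (G(w, a) = (a + w)/9 = a/9 + w/9)
1/(z(-19) + G(-13, 24)) = 1/(-12 + ((⅑)*24 + (⅑)*(-13))) = 1/(-12 + (8/3 - 13/9)) = 1/(-12 + 11/9) = 1/(-97/9) = -9/97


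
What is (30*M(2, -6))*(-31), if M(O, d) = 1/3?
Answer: -310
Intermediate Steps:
M(O, d) = ⅓
(30*M(2, -6))*(-31) = (30*(⅓))*(-31) = 10*(-31) = -310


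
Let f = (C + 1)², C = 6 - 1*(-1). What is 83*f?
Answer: 5312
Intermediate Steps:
C = 7 (C = 6 + 1 = 7)
f = 64 (f = (7 + 1)² = 8² = 64)
83*f = 83*64 = 5312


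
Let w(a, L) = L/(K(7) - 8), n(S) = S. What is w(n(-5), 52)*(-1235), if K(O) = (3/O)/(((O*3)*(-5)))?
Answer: 15733900/1961 ≈ 8023.4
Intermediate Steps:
K(O) = -1/(5*O²) (K(O) = (3/O)/(((3*O)*(-5))) = (3/O)/((-15*O)) = (3/O)*(-1/(15*O)) = -1/(5*O²))
w(a, L) = -245*L/1961 (w(a, L) = L/(-⅕/7² - 8) = L/(-⅕*1/49 - 8) = L/(-1/245 - 8) = L/(-1961/245) = -245*L/1961)
w(n(-5), 52)*(-1235) = -245/1961*52*(-1235) = -12740/1961*(-1235) = 15733900/1961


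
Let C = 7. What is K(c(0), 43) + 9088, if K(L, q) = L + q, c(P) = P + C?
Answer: 9138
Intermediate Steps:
c(P) = 7 + P (c(P) = P + 7 = 7 + P)
K(c(0), 43) + 9088 = ((7 + 0) + 43) + 9088 = (7 + 43) + 9088 = 50 + 9088 = 9138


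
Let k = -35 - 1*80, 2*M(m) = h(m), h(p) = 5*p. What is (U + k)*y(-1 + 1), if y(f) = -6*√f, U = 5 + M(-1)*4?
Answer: 0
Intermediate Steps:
M(m) = 5*m/2 (M(m) = (5*m)/2 = 5*m/2)
k = -115 (k = -35 - 80 = -115)
U = -5 (U = 5 + ((5/2)*(-1))*4 = 5 - 5/2*4 = 5 - 10 = -5)
(U + k)*y(-1 + 1) = (-5 - 115)*(-6*√(-1 + 1)) = -(-720)*√0 = -(-720)*0 = -120*0 = 0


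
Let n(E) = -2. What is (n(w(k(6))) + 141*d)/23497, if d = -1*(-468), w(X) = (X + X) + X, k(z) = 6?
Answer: 65986/23497 ≈ 2.8083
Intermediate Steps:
w(X) = 3*X (w(X) = 2*X + X = 3*X)
d = 468
(n(w(k(6))) + 141*d)/23497 = (-2 + 141*468)/23497 = (-2 + 65988)*(1/23497) = 65986*(1/23497) = 65986/23497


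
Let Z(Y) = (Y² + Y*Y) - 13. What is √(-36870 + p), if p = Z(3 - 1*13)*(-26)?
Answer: 2*I*√10433 ≈ 204.28*I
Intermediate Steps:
Z(Y) = -13 + 2*Y² (Z(Y) = (Y² + Y²) - 13 = 2*Y² - 13 = -13 + 2*Y²)
p = -4862 (p = (-13 + 2*(3 - 1*13)²)*(-26) = (-13 + 2*(3 - 13)²)*(-26) = (-13 + 2*(-10)²)*(-26) = (-13 + 2*100)*(-26) = (-13 + 200)*(-26) = 187*(-26) = -4862)
√(-36870 + p) = √(-36870 - 4862) = √(-41732) = 2*I*√10433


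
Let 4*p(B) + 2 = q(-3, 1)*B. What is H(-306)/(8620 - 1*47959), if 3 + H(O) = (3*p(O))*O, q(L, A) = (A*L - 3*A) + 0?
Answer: 140302/13113 ≈ 10.699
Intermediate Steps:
q(L, A) = -3*A + A*L (q(L, A) = (-3*A + A*L) + 0 = -3*A + A*L)
p(B) = -½ - 3*B/2 (p(B) = -½ + ((1*(-3 - 3))*B)/4 = -½ + ((1*(-6))*B)/4 = -½ + (-6*B)/4 = -½ - 3*B/2)
H(O) = -3 + O*(-3/2 - 9*O/2) (H(O) = -3 + (3*(-½ - 3*O/2))*O = -3 + (-3/2 - 9*O/2)*O = -3 + O*(-3/2 - 9*O/2))
H(-306)/(8620 - 1*47959) = (-3 - 3/2*(-306)*(1 + 3*(-306)))/(8620 - 1*47959) = (-3 - 3/2*(-306)*(1 - 918))/(8620 - 47959) = (-3 - 3/2*(-306)*(-917))/(-39339) = (-3 - 420903)*(-1/39339) = -420906*(-1/39339) = 140302/13113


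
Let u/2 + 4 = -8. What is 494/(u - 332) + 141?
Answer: 24851/178 ≈ 139.61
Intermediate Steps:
u = -24 (u = -8 + 2*(-8) = -8 - 16 = -24)
494/(u - 332) + 141 = 494/(-24 - 332) + 141 = 494/(-356) + 141 = -1/356*494 + 141 = -247/178 + 141 = 24851/178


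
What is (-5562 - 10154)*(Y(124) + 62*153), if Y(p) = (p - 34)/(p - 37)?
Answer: -4323848784/29 ≈ -1.4910e+8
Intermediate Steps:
Y(p) = (-34 + p)/(-37 + p)
(-5562 - 10154)*(Y(124) + 62*153) = (-5562 - 10154)*((-34 + 124)/(-37 + 124) + 62*153) = -15716*(90/87 + 9486) = -15716*((1/87)*90 + 9486) = -15716*(30/29 + 9486) = -15716*275124/29 = -4323848784/29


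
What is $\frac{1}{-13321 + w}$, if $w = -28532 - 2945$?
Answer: $- \frac{1}{44798} \approx -2.2322 \cdot 10^{-5}$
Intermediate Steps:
$w = -31477$
$\frac{1}{-13321 + w} = \frac{1}{-13321 - 31477} = \frac{1}{-44798} = - \frac{1}{44798}$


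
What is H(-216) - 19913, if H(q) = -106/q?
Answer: -2150551/108 ≈ -19913.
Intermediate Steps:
H(-216) - 19913 = -106/(-216) - 19913 = -106*(-1/216) - 19913 = 53/108 - 19913 = -2150551/108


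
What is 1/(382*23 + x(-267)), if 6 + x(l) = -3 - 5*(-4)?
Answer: 1/8797 ≈ 0.00011368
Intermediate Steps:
x(l) = 11 (x(l) = -6 + (-3 - 5*(-4)) = -6 + (-3 + 20) = -6 + 17 = 11)
1/(382*23 + x(-267)) = 1/(382*23 + 11) = 1/(8786 + 11) = 1/8797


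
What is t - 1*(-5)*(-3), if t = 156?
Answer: 141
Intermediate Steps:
t - 1*(-5)*(-3) = 156 - 1*(-5)*(-3) = 156 + 5*(-3) = 156 - 15 = 141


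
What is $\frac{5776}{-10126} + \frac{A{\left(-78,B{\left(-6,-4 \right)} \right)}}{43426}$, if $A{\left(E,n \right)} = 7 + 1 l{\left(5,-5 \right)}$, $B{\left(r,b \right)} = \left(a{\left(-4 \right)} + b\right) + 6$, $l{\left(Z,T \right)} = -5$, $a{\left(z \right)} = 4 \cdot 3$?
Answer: $- \frac{62702081}{109932919} \approx -0.57037$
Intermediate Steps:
$a{\left(z \right)} = 12$
$B{\left(r,b \right)} = 18 + b$ ($B{\left(r,b \right)} = \left(12 + b\right) + 6 = 18 + b$)
$A{\left(E,n \right)} = 2$ ($A{\left(E,n \right)} = 7 + 1 \left(-5\right) = 7 - 5 = 2$)
$\frac{5776}{-10126} + \frac{A{\left(-78,B{\left(-6,-4 \right)} \right)}}{43426} = \frac{5776}{-10126} + \frac{2}{43426} = 5776 \left(- \frac{1}{10126}\right) + 2 \cdot \frac{1}{43426} = - \frac{2888}{5063} + \frac{1}{21713} = - \frac{62702081}{109932919}$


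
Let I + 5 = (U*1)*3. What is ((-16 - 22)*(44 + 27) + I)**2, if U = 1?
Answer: 7290000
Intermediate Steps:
I = -2 (I = -5 + (1*1)*3 = -5 + 1*3 = -5 + 3 = -2)
((-16 - 22)*(44 + 27) + I)**2 = ((-16 - 22)*(44 + 27) - 2)**2 = (-38*71 - 2)**2 = (-2698 - 2)**2 = (-2700)**2 = 7290000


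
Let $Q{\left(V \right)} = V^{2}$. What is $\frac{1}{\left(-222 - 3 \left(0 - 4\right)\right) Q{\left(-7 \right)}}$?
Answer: $- \frac{1}{10290} \approx -9.7182 \cdot 10^{-5}$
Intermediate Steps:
$\frac{1}{\left(-222 - 3 \left(0 - 4\right)\right) Q{\left(-7 \right)}} = \frac{1}{\left(-222 - 3 \left(0 - 4\right)\right) \left(-7\right)^{2}} = \frac{1}{\left(-222 - -12\right) 49} = \frac{1}{\left(-222 + 12\right) 49} = \frac{1}{\left(-210\right) 49} = \frac{1}{-10290} = - \frac{1}{10290}$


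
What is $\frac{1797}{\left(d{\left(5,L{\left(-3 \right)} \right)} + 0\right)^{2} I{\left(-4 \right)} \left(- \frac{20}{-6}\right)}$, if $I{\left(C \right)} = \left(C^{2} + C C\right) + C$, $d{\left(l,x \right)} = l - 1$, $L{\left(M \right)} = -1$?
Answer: $\frac{5391}{4480} \approx 1.2033$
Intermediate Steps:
$d{\left(l,x \right)} = -1 + l$ ($d{\left(l,x \right)} = l - 1 = -1 + l$)
$I{\left(C \right)} = C + 2 C^{2}$ ($I{\left(C \right)} = \left(C^{2} + C^{2}\right) + C = 2 C^{2} + C = C + 2 C^{2}$)
$\frac{1797}{\left(d{\left(5,L{\left(-3 \right)} \right)} + 0\right)^{2} I{\left(-4 \right)} \left(- \frac{20}{-6}\right)} = \frac{1797}{\left(\left(-1 + 5\right) + 0\right)^{2} \left(- 4 \left(1 + 2 \left(-4\right)\right)\right) \left(- \frac{20}{-6}\right)} = \frac{1797}{\left(4 + 0\right)^{2} \left(- 4 \left(1 - 8\right)\right) \left(\left(-20\right) \left(- \frac{1}{6}\right)\right)} = \frac{1797}{4^{2} \left(\left(-4\right) \left(-7\right)\right) \frac{10}{3}} = \frac{1797}{16 \cdot 28 \cdot \frac{10}{3}} = \frac{1797}{448 \cdot \frac{10}{3}} = \frac{1797}{\frac{4480}{3}} = 1797 \cdot \frac{3}{4480} = \frac{5391}{4480}$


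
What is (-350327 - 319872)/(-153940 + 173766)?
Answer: -670199/19826 ≈ -33.804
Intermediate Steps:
(-350327 - 319872)/(-153940 + 173766) = -670199/19826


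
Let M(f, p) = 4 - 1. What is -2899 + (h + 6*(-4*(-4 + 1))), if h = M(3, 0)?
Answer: -2824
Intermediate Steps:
M(f, p) = 3
h = 3
-2899 + (h + 6*(-4*(-4 + 1))) = -2899 + (3 + 6*(-4*(-4 + 1))) = -2899 + (3 + 6*(-4*(-3))) = -2899 + (3 + 6*12) = -2899 + (3 + 72) = -2899 + 75 = -2824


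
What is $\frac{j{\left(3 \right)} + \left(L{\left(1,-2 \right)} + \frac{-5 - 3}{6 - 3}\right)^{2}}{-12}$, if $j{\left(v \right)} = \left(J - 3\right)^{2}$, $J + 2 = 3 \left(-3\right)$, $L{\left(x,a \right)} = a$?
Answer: $- \frac{490}{27} \approx -18.148$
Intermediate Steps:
$J = -11$ ($J = -2 + 3 \left(-3\right) = -2 - 9 = -11$)
$j{\left(v \right)} = 196$ ($j{\left(v \right)} = \left(-11 - 3\right)^{2} = \left(-14\right)^{2} = 196$)
$\frac{j{\left(3 \right)} + \left(L{\left(1,-2 \right)} + \frac{-5 - 3}{6 - 3}\right)^{2}}{-12} = \frac{196 + \left(-2 + \frac{-5 - 3}{6 - 3}\right)^{2}}{-12} = - \frac{196 + \left(-2 - \frac{8}{3}\right)^{2}}{12} = - \frac{196 + \left(- \frac{14}{3}\right)^{2}}{12} = - \frac{196 + \frac{196}{9}}{12} = \left(- \frac{1}{12}\right) \frac{1960}{9} = - \frac{490}{27}$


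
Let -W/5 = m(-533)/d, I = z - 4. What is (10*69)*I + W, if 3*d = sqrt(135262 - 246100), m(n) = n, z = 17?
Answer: 8970 - 205*I*sqrt(2262)/406 ≈ 8970.0 - 24.015*I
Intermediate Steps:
d = 7*I*sqrt(2262)/3 (d = sqrt(135262 - 246100)/3 = sqrt(-110838)/3 = (7*I*sqrt(2262))/3 = 7*I*sqrt(2262)/3 ≈ 110.97*I)
I = 13 (I = 17 - 4 = 13)
W = -205*I*sqrt(2262)/406 (W = -(-2665)/(7*I*sqrt(2262)/3) = -(-2665)*(-I*sqrt(2262)/5278) = -205*I*sqrt(2262)/406 ≈ -24.015*I)
(10*69)*I + W = (10*69)*13 - 205*I*sqrt(2262)/406 = 690*13 - 205*I*sqrt(2262)/406 = 8970 - 205*I*sqrt(2262)/406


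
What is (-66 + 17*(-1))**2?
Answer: 6889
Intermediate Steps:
(-66 + 17*(-1))**2 = (-66 - 17)**2 = (-83)**2 = 6889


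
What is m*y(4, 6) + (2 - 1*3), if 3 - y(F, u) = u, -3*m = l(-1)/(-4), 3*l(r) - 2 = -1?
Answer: -13/12 ≈ -1.0833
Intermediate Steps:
l(r) = ⅓ (l(r) = ⅔ + (⅓)*(-1) = ⅔ - ⅓ = ⅓)
m = 1/36 (m = -1/(9*(-4)) = -(-1)/(9*4) = -⅓*(-1/12) = 1/36 ≈ 0.027778)
y(F, u) = 3 - u
m*y(4, 6) + (2 - 1*3) = (3 - 1*6)/36 + (2 - 1*3) = (3 - 6)/36 + (2 - 3) = (1/36)*(-3) - 1 = -1/12 - 1 = -13/12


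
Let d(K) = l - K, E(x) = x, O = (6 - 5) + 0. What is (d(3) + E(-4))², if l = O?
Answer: 36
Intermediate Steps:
O = 1 (O = 1 + 0 = 1)
l = 1
d(K) = 1 - K
(d(3) + E(-4))² = ((1 - 1*3) - 4)² = ((1 - 3) - 4)² = (-2 - 4)² = (-6)² = 36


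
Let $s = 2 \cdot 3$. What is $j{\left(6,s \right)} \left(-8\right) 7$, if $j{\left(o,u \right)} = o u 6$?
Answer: $-12096$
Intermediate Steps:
$s = 6$
$j{\left(o,u \right)} = 6 o u$
$j{\left(6,s \right)} \left(-8\right) 7 = 6 \cdot 6 \cdot 6 \left(-8\right) 7 = 216 \left(-8\right) 7 = \left(-1728\right) 7 = -12096$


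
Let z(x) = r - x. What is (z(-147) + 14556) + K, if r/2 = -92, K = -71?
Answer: 14448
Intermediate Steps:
r = -184 (r = 2*(-92) = -184)
z(x) = -184 - x
(z(-147) + 14556) + K = ((-184 - 1*(-147)) + 14556) - 71 = ((-184 + 147) + 14556) - 71 = (-37 + 14556) - 71 = 14519 - 71 = 14448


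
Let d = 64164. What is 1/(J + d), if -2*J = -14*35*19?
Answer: 1/68819 ≈ 1.4531e-5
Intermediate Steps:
J = 4655 (J = -(-14*35)*19/2 = -(-245)*19 = -½*(-9310) = 4655)
1/(J + d) = 1/(4655 + 64164) = 1/68819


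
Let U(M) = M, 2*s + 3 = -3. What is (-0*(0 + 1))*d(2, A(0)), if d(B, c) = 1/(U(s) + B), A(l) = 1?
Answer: 0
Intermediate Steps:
s = -3 (s = -3/2 + (½)*(-3) = -3/2 - 3/2 = -3)
d(B, c) = 1/(-3 + B)
(-0*(0 + 1))*d(2, A(0)) = (-0*(0 + 1))/(-3 + 2) = -0/(-1) = -10*0*(-1) = 0*(-1) = 0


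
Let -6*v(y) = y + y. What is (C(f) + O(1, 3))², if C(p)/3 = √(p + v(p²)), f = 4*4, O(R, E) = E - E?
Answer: -624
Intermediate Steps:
O(R, E) = 0
v(y) = -y/3 (v(y) = -(y + y)/6 = -y/3)
f = 16
C(p) = 3*√(p - p²/3)
(C(f) + O(1, 3))² = (√3*√(16*(3 - 1*16)) + 0)² = (√3*√(16*(3 - 16)) + 0)² = (√3*√(16*(-13)) + 0)² = (√3*√(-208) + 0)² = (√3*(4*I*√13) + 0)² = (4*I*√39 + 0)² = (4*I*√39)² = -624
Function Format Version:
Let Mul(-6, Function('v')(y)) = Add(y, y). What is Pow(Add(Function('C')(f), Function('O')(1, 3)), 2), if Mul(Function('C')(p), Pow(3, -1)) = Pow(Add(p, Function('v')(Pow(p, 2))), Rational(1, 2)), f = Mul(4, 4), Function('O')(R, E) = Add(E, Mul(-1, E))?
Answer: -624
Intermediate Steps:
Function('O')(R, E) = 0
Function('v')(y) = Mul(Rational(-1, 3), y) (Function('v')(y) = Mul(Rational(-1, 6), Add(y, y)) = Mul(Rational(-1, 6), Mul(2, y)) = Mul(Rational(-1, 3), y))
f = 16
Function('C')(p) = Mul(3, Pow(Add(p, Mul(Rational(-1, 3), Pow(p, 2))), Rational(1, 2)))
Pow(Add(Function('C')(f), Function('O')(1, 3)), 2) = Pow(Add(Mul(Pow(3, Rational(1, 2)), Pow(Mul(16, Add(3, Mul(-1, 16))), Rational(1, 2))), 0), 2) = Pow(Add(Mul(Pow(3, Rational(1, 2)), Pow(Mul(16, Add(3, -16)), Rational(1, 2))), 0), 2) = Pow(Add(Mul(Pow(3, Rational(1, 2)), Pow(Mul(16, -13), Rational(1, 2))), 0), 2) = Pow(Add(Mul(Pow(3, Rational(1, 2)), Pow(-208, Rational(1, 2))), 0), 2) = Pow(Add(Mul(Pow(3, Rational(1, 2)), Mul(4, I, Pow(13, Rational(1, 2)))), 0), 2) = Pow(Add(Mul(4, I, Pow(39, Rational(1, 2))), 0), 2) = Pow(Mul(4, I, Pow(39, Rational(1, 2))), 2) = -624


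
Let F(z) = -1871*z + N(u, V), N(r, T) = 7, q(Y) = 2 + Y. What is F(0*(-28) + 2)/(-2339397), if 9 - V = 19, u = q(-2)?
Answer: 415/259933 ≈ 0.0015966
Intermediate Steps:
u = 0 (u = 2 - 2 = 0)
V = -10 (V = 9 - 1*19 = 9 - 19 = -10)
F(z) = 7 - 1871*z (F(z) = -1871*z + 7 = 7 - 1871*z)
F(0*(-28) + 2)/(-2339397) = (7 - 1871*(0*(-28) + 2))/(-2339397) = (7 - 1871*(0 + 2))*(-1/2339397) = (7 - 1871*2)*(-1/2339397) = (7 - 3742)*(-1/2339397) = -3735*(-1/2339397) = 415/259933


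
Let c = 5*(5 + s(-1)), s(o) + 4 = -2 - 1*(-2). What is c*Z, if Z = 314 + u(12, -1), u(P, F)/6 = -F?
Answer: 1600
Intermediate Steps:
u(P, F) = -6*F (u(P, F) = 6*(-F) = -6*F)
s(o) = -4 (s(o) = -4 + (-2 - 1*(-2)) = -4 + (-2 + 2) = -4 + 0 = -4)
Z = 320 (Z = 314 - 6*(-1) = 314 + 6 = 320)
c = 5 (c = 5*(5 - 4) = 5*1 = 5)
c*Z = 5*320 = 1600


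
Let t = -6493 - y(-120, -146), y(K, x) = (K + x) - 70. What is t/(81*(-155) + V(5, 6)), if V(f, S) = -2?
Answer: 6157/12557 ≈ 0.49032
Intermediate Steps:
y(K, x) = -70 + K + x
t = -6157 (t = -6493 - (-70 - 120 - 146) = -6493 - 1*(-336) = -6493 + 336 = -6157)
t/(81*(-155) + V(5, 6)) = -6157/(81*(-155) - 2) = -6157/(-12555 - 2) = -6157/(-12557) = -6157*(-1/12557) = 6157/12557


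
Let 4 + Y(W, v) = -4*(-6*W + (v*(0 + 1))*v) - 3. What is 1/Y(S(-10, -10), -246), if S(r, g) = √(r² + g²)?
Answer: -242071/58598253841 - 240*√2/58598253841 ≈ -4.1368e-6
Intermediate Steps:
S(r, g) = √(g² + r²)
Y(W, v) = -7 - 4*v² + 24*W (Y(W, v) = -4 + (-4*(-6*W + (v*(0 + 1))*v) - 3) = -4 + (-4*(-6*W + (v*1)*v) - 3) = -4 + (-4*(-6*W + v*v) - 3) = -4 + (-4*(-6*W + v²) - 3) = -4 + (-4*(v² - 6*W) - 3) = -4 + ((-4*v² + 24*W) - 3) = -4 + (-3 - 4*v² + 24*W) = -7 - 4*v² + 24*W)
1/Y(S(-10, -10), -246) = 1/(-7 - 4*(-246)² + 24*√((-10)² + (-10)²)) = 1/(-7 - 4*60516 + 24*√(100 + 100)) = 1/(-7 - 242064 + 24*√200) = 1/(-7 - 242064 + 24*(10*√2)) = 1/(-7 - 242064 + 240*√2) = 1/(-242071 + 240*√2)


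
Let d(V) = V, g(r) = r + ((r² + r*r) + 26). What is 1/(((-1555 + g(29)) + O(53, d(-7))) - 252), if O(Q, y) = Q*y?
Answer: -1/441 ≈ -0.0022676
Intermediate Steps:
g(r) = 26 + r + 2*r² (g(r) = r + ((r² + r²) + 26) = r + (2*r² + 26) = r + (26 + 2*r²) = 26 + r + 2*r²)
1/(((-1555 + g(29)) + O(53, d(-7))) - 252) = 1/(((-1555 + (26 + 29 + 2*29²)) + 53*(-7)) - 252) = 1/(((-1555 + (26 + 29 + 2*841)) - 371) - 252) = 1/(((-1555 + (26 + 29 + 1682)) - 371) - 252) = 1/(((-1555 + 1737) - 371) - 252) = 1/((182 - 371) - 252) = 1/(-189 - 252) = 1/(-441) = -1/441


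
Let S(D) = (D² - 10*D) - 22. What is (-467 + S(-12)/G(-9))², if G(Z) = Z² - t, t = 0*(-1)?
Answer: 1412632225/6561 ≈ 2.1531e+5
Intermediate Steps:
t = 0
S(D) = -22 + D² - 10*D
G(Z) = Z² (G(Z) = Z² - 1*0 = Z² + 0 = Z²)
(-467 + S(-12)/G(-9))² = (-467 + (-22 + (-12)² - 10*(-12))/((-9)²))² = (-467 + (-22 + 144 + 120)/81)² = (-467 + 242*(1/81))² = (-467 + 242/81)² = (-37585/81)² = 1412632225/6561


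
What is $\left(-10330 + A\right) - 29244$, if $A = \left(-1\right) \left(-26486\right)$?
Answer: $-13088$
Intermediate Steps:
$A = 26486$
$\left(-10330 + A\right) - 29244 = \left(-10330 + 26486\right) - 29244 = 16156 - 29244 = -13088$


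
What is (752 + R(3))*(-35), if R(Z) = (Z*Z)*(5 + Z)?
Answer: -28840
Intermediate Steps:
R(Z) = Z**2*(5 + Z)
(752 + R(3))*(-35) = (752 + 3**2*(5 + 3))*(-35) = (752 + 9*8)*(-35) = (752 + 72)*(-35) = 824*(-35) = -28840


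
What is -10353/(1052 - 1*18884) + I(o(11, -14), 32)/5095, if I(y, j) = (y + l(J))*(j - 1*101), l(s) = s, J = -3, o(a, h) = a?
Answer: 14301757/30284680 ≈ 0.47224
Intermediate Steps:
I(y, j) = (-101 + j)*(-3 + y) (I(y, j) = (y - 3)*(j - 1*101) = (-3 + y)*(j - 101) = (-3 + y)*(-101 + j) = (-101 + j)*(-3 + y))
-10353/(1052 - 1*18884) + I(o(11, -14), 32)/5095 = -10353/(1052 - 1*18884) + (303 - 101*11 - 3*32 + 32*11)/5095 = -10353/(1052 - 18884) + (303 - 1111 - 96 + 352)*(1/5095) = -10353/(-17832) - 552*1/5095 = -10353*(-1/17832) - 552/5095 = 3451/5944 - 552/5095 = 14301757/30284680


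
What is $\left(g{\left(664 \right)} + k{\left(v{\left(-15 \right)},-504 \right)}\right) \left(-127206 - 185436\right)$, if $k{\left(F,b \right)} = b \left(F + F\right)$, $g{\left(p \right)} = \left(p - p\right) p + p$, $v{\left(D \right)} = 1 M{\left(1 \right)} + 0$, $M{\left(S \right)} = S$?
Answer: $107548848$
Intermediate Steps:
$v{\left(D \right)} = 1$ ($v{\left(D \right)} = 1 \cdot 1 + 0 = 1 + 0 = 1$)
$g{\left(p \right)} = p$ ($g{\left(p \right)} = 0 p + p = 0 + p = p$)
$k{\left(F,b \right)} = 2 F b$ ($k{\left(F,b \right)} = b 2 F = 2 F b$)
$\left(g{\left(664 \right)} + k{\left(v{\left(-15 \right)},-504 \right)}\right) \left(-127206 - 185436\right) = \left(664 + 2 \cdot 1 \left(-504\right)\right) \left(-127206 - 185436\right) = \left(664 - 1008\right) \left(-312642\right) = \left(-344\right) \left(-312642\right) = 107548848$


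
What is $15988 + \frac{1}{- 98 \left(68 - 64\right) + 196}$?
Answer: $\frac{3133647}{196} \approx 15988.0$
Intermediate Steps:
$15988 + \frac{1}{- 98 \left(68 - 64\right) + 196} = 15988 + \frac{1}{\left(-98\right) 4 + 196} = 15988 + \frac{1}{-392 + 196} = 15988 + \frac{1}{-196} = 15988 - \frac{1}{196} = \frac{3133647}{196}$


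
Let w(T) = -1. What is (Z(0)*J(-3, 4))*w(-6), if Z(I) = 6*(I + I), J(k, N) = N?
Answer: 0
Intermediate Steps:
Z(I) = 12*I (Z(I) = 6*(2*I) = 12*I)
(Z(0)*J(-3, 4))*w(-6) = ((12*0)*4)*(-1) = (0*4)*(-1) = 0*(-1) = 0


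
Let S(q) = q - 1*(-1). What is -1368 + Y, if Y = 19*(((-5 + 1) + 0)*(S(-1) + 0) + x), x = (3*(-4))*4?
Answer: -2280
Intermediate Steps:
x = -48 (x = -12*4 = -48)
S(q) = 1 + q (S(q) = q + 1 = 1 + q)
Y = -912 (Y = 19*(((-5 + 1) + 0)*((1 - 1) + 0) - 48) = 19*((-4 + 0)*(0 + 0) - 48) = 19*(-4*0 - 48) = 19*(0 - 48) = 19*(-48) = -912)
-1368 + Y = -1368 - 912 = -2280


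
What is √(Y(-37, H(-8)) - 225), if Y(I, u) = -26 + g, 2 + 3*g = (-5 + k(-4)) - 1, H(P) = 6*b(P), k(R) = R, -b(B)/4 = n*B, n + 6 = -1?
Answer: I*√255 ≈ 15.969*I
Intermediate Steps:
n = -7 (n = -6 - 1 = -7)
b(B) = 28*B (b(B) = -(-28)*B = 28*B)
H(P) = 168*P (H(P) = 6*(28*P) = 168*P)
g = -4 (g = -⅔ + ((-5 - 4) - 1)/3 = -⅔ + (-9 - 1)/3 = -⅔ + (⅓)*(-10) = -⅔ - 10/3 = -4)
Y(I, u) = -30 (Y(I, u) = -26 - 4 = -30)
√(Y(-37, H(-8)) - 225) = √(-30 - 225) = √(-255) = I*√255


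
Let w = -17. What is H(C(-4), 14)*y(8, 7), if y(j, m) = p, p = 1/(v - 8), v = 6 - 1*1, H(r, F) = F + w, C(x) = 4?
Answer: 1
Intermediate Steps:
H(r, F) = -17 + F (H(r, F) = F - 17 = -17 + F)
v = 5 (v = 6 - 1 = 5)
p = -⅓ (p = 1/(5 - 8) = 1/(-3) = -⅓ ≈ -0.33333)
y(j, m) = -⅓
H(C(-4), 14)*y(8, 7) = (-17 + 14)*(-⅓) = -3*(-⅓) = 1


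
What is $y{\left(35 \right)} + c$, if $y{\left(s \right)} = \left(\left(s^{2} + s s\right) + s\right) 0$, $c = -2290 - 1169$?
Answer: $-3459$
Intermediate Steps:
$c = -3459$
$y{\left(s \right)} = 0$ ($y{\left(s \right)} = \left(\left(s^{2} + s^{2}\right) + s\right) 0 = \left(2 s^{2} + s\right) 0 = \left(s + 2 s^{2}\right) 0 = 0$)
$y{\left(35 \right)} + c = 0 - 3459 = -3459$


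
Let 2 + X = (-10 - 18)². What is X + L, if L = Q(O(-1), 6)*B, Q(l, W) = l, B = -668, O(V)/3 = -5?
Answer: 10802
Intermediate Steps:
O(V) = -15 (O(V) = 3*(-5) = -15)
X = 782 (X = -2 + (-10 - 18)² = -2 + (-28)² = -2 + 784 = 782)
L = 10020 (L = -15*(-668) = 10020)
X + L = 782 + 10020 = 10802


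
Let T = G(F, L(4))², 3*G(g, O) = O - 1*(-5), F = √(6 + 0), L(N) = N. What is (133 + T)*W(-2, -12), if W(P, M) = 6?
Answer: 852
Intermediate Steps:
F = √6 ≈ 2.4495
G(g, O) = 5/3 + O/3 (G(g, O) = (O - 1*(-5))/3 = (O + 5)/3 = (5 + O)/3 = 5/3 + O/3)
T = 9 (T = (5/3 + (⅓)*4)² = (5/3 + 4/3)² = 3² = 9)
(133 + T)*W(-2, -12) = (133 + 9)*6 = 142*6 = 852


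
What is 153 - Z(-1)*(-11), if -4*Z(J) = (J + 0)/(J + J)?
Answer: 1213/8 ≈ 151.63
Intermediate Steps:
Z(J) = -1/8 (Z(J) = -(J + 0)/(4*(J + J)) = -J/(4*(2*J)) = -J*1/(2*J)/4 = -1/4*1/2 = -1/8)
153 - Z(-1)*(-11) = 153 - (-1)*(-11)/8 = 153 - 1*11/8 = 153 - 11/8 = 1213/8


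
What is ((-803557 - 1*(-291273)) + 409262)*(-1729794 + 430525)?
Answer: 133853290918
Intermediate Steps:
((-803557 - 1*(-291273)) + 409262)*(-1729794 + 430525) = ((-803557 + 291273) + 409262)*(-1299269) = (-512284 + 409262)*(-1299269) = -103022*(-1299269) = 133853290918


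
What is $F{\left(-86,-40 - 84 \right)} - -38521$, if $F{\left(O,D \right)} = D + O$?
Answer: $38311$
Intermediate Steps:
$F{\left(-86,-40 - 84 \right)} - -38521 = \left(\left(-40 - 84\right) - 86\right) - -38521 = \left(\left(-40 - 84\right) - 86\right) + 38521 = \left(-124 - 86\right) + 38521 = -210 + 38521 = 38311$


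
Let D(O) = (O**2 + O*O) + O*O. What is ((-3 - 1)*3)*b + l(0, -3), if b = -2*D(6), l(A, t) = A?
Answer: 2592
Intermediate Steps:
D(O) = 3*O**2 (D(O) = (O**2 + O**2) + O**2 = 2*O**2 + O**2 = 3*O**2)
b = -216 (b = -6*6**2 = -6*36 = -2*108 = -216)
((-3 - 1)*3)*b + l(0, -3) = ((-3 - 1)*3)*(-216) + 0 = -4*3*(-216) + 0 = -12*(-216) + 0 = 2592 + 0 = 2592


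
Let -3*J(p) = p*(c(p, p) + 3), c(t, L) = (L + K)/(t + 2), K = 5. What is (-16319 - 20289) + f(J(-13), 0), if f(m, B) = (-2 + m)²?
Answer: -39648023/1089 ≈ -36408.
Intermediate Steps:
c(t, L) = (5 + L)/(2 + t) (c(t, L) = (L + 5)/(t + 2) = (5 + L)/(2 + t))
J(p) = -p*(3 + (5 + p)/(2 + p))/3 (J(p) = -p*((5 + p)/(2 + p) + 3)/3 = -p*(3 + (5 + p)/(2 + p))/3)
(-16319 - 20289) + f(J(-13), 0) = (-16319 - 20289) + (-2 - 1*(-13)*(11 + 4*(-13))/(6 + 3*(-13)))² = -36608 + (-2 - 1*(-13)*(11 - 52)/(6 - 39))² = -36608 + (-2 - 1*(-13)*(-41)/(-33))² = -36608 + (-2 - 1*(-13)*(-1/33)*(-41))² = -36608 + (-2 + 533/33)² = -36608 + (467/33)² = -36608 + 218089/1089 = -39648023/1089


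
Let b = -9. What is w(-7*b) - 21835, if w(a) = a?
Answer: -21772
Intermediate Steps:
w(-7*b) - 21835 = -7*(-9) - 21835 = 63 - 21835 = -21772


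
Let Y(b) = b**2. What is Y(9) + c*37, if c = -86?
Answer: -3101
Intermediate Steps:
Y(9) + c*37 = 9**2 - 86*37 = 81 - 3182 = -3101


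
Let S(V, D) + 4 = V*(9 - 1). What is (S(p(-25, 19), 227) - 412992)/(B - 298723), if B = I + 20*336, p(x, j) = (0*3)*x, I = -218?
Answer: 412996/292221 ≈ 1.4133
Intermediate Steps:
p(x, j) = 0 (p(x, j) = 0*x = 0)
S(V, D) = -4 + 8*V (S(V, D) = -4 + V*(9 - 1) = -4 + V*8 = -4 + 8*V)
B = 6502 (B = -218 + 20*336 = -218 + 6720 = 6502)
(S(p(-25, 19), 227) - 412992)/(B - 298723) = ((-4 + 8*0) - 412992)/(6502 - 298723) = ((-4 + 0) - 412992)/(-292221) = (-4 - 412992)*(-1/292221) = -412996*(-1/292221) = 412996/292221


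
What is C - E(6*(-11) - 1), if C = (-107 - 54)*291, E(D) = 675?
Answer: -47526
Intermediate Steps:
C = -46851 (C = -161*291 = -46851)
C - E(6*(-11) - 1) = -46851 - 1*675 = -46851 - 675 = -47526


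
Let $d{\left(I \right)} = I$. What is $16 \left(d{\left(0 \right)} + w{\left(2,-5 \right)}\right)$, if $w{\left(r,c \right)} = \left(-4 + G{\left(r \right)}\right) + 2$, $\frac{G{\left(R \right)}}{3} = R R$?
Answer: $160$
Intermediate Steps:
$G{\left(R \right)} = 3 R^{2}$ ($G{\left(R \right)} = 3 R R = 3 R^{2}$)
$w{\left(r,c \right)} = -2 + 3 r^{2}$ ($w{\left(r,c \right)} = \left(-4 + 3 r^{2}\right) + 2 = -2 + 3 r^{2}$)
$16 \left(d{\left(0 \right)} + w{\left(2,-5 \right)}\right) = 16 \left(0 - \left(2 - 3 \cdot 2^{2}\right)\right) = 16 \left(0 + \left(-2 + 3 \cdot 4\right)\right) = 16 \left(0 + \left(-2 + 12\right)\right) = 16 \left(0 + 10\right) = 16 \cdot 10 = 160$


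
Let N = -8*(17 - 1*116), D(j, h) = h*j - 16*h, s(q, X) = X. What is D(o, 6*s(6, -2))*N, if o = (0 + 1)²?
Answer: 142560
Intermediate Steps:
o = 1 (o = 1² = 1)
D(j, h) = -16*h + h*j
N = 792 (N = -8*(17 - 116) = -8*(-99) = 792)
D(o, 6*s(6, -2))*N = ((6*(-2))*(-16 + 1))*792 = -12*(-15)*792 = 180*792 = 142560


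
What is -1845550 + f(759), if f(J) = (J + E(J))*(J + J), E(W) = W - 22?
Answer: 425378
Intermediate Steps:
E(W) = -22 + W
f(J) = 2*J*(-22 + 2*J) (f(J) = (J + (-22 + J))*(J + J) = (-22 + 2*J)*(2*J) = 2*J*(-22 + 2*J))
-1845550 + f(759) = -1845550 + 4*759*(-11 + 759) = -1845550 + 4*759*748 = -1845550 + 2270928 = 425378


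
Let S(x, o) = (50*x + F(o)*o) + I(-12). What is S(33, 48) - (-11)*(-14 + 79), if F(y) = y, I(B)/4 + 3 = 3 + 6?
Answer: 4693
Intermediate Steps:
I(B) = 24 (I(B) = -12 + 4*(3 + 6) = -12 + 4*9 = -12 + 36 = 24)
S(x, o) = 24 + o² + 50*x (S(x, o) = (50*x + o*o) + 24 = (50*x + o²) + 24 = (o² + 50*x) + 24 = 24 + o² + 50*x)
S(33, 48) - (-11)*(-14 + 79) = (24 + 48² + 50*33) - (-11)*(-14 + 79) = (24 + 2304 + 1650) - (-11)*65 = 3978 - 1*(-715) = 3978 + 715 = 4693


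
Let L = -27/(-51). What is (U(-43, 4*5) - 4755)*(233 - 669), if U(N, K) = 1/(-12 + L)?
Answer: 404277512/195 ≈ 2.0732e+6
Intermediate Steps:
L = 9/17 (L = -27*(-1/51) = 9/17 ≈ 0.52941)
U(N, K) = -17/195 (U(N, K) = 1/(-12 + 9/17) = 1/(-195/17) = -17/195)
(U(-43, 4*5) - 4755)*(233 - 669) = (-17/195 - 4755)*(233 - 669) = -927242/195*(-436) = 404277512/195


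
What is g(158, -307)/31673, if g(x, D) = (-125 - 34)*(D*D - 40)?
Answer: -14979231/31673 ≈ -472.93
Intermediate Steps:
g(x, D) = 6360 - 159*D**2 (g(x, D) = -159*(D**2 - 40) = -159*(-40 + D**2) = 6360 - 159*D**2)
g(158, -307)/31673 = (6360 - 159*(-307)**2)/31673 = (6360 - 159*94249)*(1/31673) = (6360 - 14985591)*(1/31673) = -14979231*1/31673 = -14979231/31673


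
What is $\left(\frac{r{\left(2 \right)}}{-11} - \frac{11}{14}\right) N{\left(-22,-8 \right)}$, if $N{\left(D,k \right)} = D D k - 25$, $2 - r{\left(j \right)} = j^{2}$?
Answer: $\frac{362421}{154} \approx 2353.4$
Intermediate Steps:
$r{\left(j \right)} = 2 - j^{2}$
$N{\left(D,k \right)} = -25 + k D^{2}$ ($N{\left(D,k \right)} = D^{2} k - 25 = k D^{2} - 25 = -25 + k D^{2}$)
$\left(\frac{r{\left(2 \right)}}{-11} - \frac{11}{14}\right) N{\left(-22,-8 \right)} = \left(\frac{2 - 2^{2}}{-11} - \frac{11}{14}\right) \left(-25 - 8 \left(-22\right)^{2}\right) = \left(\left(2 - 4\right) \left(- \frac{1}{11}\right) - \frac{11}{14}\right) \left(-25 - 3872\right) = \left(\left(-2\right) \left(- \frac{1}{11}\right) - \frac{11}{14}\right) \left(-3897\right) = \left(\frac{2}{11} - \frac{11}{14}\right) \left(-3897\right) = \left(- \frac{93}{154}\right) \left(-3897\right) = \frac{362421}{154}$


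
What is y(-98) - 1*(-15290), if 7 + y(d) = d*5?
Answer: 14793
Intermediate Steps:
y(d) = -7 + 5*d (y(d) = -7 + d*5 = -7 + 5*d)
y(-98) - 1*(-15290) = (-7 + 5*(-98)) - 1*(-15290) = (-7 - 490) + 15290 = -497 + 15290 = 14793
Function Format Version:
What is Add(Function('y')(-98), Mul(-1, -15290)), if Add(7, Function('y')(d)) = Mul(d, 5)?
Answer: 14793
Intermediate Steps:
Function('y')(d) = Add(-7, Mul(5, d)) (Function('y')(d) = Add(-7, Mul(d, 5)) = Add(-7, Mul(5, d)))
Add(Function('y')(-98), Mul(-1, -15290)) = Add(Add(-7, Mul(5, -98)), Mul(-1, -15290)) = Add(Add(-7, -490), 15290) = Add(-497, 15290) = 14793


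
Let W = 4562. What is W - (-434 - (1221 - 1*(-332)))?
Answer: 6549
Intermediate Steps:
W - (-434 - (1221 - 1*(-332))) = 4562 - (-434 - (1221 - 1*(-332))) = 4562 - (-434 - (1221 + 332)) = 4562 - (-434 - 1*1553) = 4562 - (-434 - 1553) = 4562 - 1*(-1987) = 4562 + 1987 = 6549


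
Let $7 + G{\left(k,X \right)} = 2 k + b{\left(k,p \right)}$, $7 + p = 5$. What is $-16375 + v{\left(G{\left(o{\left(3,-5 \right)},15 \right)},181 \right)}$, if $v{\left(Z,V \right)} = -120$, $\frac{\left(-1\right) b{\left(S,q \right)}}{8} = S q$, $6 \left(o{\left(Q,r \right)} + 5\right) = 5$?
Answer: $-16495$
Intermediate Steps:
$p = -2$ ($p = -7 + 5 = -2$)
$o{\left(Q,r \right)} = - \frac{25}{6}$ ($o{\left(Q,r \right)} = -5 + \frac{1}{6} \cdot 5 = -5 + \frac{5}{6} = - \frac{25}{6}$)
$b{\left(S,q \right)} = - 8 S q$
$G{\left(k,X \right)} = -7 + 18 k$ ($G{\left(k,X \right)} = -7 - \left(- 2 k + 8 k \left(-2\right)\right) = -7 + \left(2 k + 16 k\right) = -7 + 18 k$)
$-16375 + v{\left(G{\left(o{\left(3,-5 \right)},15 \right)},181 \right)} = -16375 - 120 = -16495$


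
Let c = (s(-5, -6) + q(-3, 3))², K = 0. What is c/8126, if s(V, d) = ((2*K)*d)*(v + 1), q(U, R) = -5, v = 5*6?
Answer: 25/8126 ≈ 0.0030765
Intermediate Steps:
v = 30
s(V, d) = 0 (s(V, d) = ((2*0)*d)*(30 + 1) = (0*d)*31 = 0*31 = 0)
c = 25 (c = (0 - 5)² = (-5)² = 25)
c/8126 = 25/8126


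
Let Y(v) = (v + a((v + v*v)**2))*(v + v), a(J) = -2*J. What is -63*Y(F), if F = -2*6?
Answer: -52708320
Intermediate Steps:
F = -12
Y(v) = 2*v*(v - 2*(v + v**2)**2) (Y(v) = (v - 2*(v + v*v)**2)*(v + v) = (v - 2*(v + v**2)**2)*(2*v) = 2*v*(v - 2*(v + v**2)**2))
-63*Y(F) = -63*(-12)**2*(2 - 4*(-12)*(1 - 12)**2) = -9072*(2 - 4*(-12)*(-11)**2) = -9072*(2 - 4*(-12)*121) = -9072*(2 + 5808) = -9072*5810 = -63*836640 = -52708320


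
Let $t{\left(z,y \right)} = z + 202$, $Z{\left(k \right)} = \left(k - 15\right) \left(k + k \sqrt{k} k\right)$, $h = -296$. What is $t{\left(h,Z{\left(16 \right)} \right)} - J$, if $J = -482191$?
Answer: $482097$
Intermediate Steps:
$Z{\left(k \right)} = \left(-15 + k\right) \left(k + k^{\frac{5}{2}}\right)$ ($Z{\left(k \right)} = \left(-15 + k\right) \left(k + k^{\frac{3}{2}} k\right) = \left(-15 + k\right) \left(k + k^{\frac{5}{2}}\right)$)
$t{\left(z,y \right)} = 202 + z$
$t{\left(h,Z{\left(16 \right)} \right)} - J = \left(202 - 296\right) - -482191 = -94 + 482191 = 482097$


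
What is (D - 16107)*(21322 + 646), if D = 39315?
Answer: 509833344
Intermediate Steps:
(D - 16107)*(21322 + 646) = (39315 - 16107)*(21322 + 646) = 23208*21968 = 509833344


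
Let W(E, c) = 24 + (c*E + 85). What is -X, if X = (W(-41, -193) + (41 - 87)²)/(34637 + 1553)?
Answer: -5069/18095 ≈ -0.28013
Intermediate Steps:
W(E, c) = 109 + E*c (W(E, c) = 24 + (E*c + 85) = 24 + (85 + E*c) = 109 + E*c)
X = 5069/18095 (X = ((109 - 41*(-193)) + (41 - 87)²)/(34637 + 1553) = ((109 + 7913) + (-46)²)/36190 = (8022 + 2116)*(1/36190) = 10138*(1/36190) = 5069/18095 ≈ 0.28013)
-X = -1*5069/18095 = -5069/18095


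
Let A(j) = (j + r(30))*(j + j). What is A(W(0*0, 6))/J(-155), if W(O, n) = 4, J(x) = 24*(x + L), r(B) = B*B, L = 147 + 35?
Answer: 904/81 ≈ 11.160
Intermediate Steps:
L = 182
r(B) = B²
J(x) = 4368 + 24*x (J(x) = 24*(x + 182) = 24*(182 + x) = 4368 + 24*x)
A(j) = 2*j*(900 + j) (A(j) = (j + 30²)*(j + j) = (j + 900)*(2*j) = (900 + j)*(2*j) = 2*j*(900 + j))
A(W(0*0, 6))/J(-155) = (2*4*(900 + 4))/(4368 + 24*(-155)) = (2*4*904)/(4368 - 3720) = 7232/648 = 7232*(1/648) = 904/81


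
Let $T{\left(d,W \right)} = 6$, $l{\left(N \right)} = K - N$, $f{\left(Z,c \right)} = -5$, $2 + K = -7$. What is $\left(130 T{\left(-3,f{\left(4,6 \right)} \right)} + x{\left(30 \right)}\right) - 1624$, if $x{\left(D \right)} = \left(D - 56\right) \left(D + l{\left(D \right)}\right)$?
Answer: $-610$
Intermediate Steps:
$K = -9$ ($K = -2 - 7 = -9$)
$l{\left(N \right)} = -9 - N$
$x{\left(D \right)} = 504 - 9 D$ ($x{\left(D \right)} = \left(D - 56\right) \left(D - \left(9 + D\right)\right) = \left(-56 + D\right) \left(-9\right) = 504 - 9 D$)
$\left(130 T{\left(-3,f{\left(4,6 \right)} \right)} + x{\left(30 \right)}\right) - 1624 = \left(130 \cdot 6 + \left(504 - 270\right)\right) - 1624 = \left(780 + \left(504 - 270\right)\right) - 1624 = \left(780 + 234\right) - 1624 = 1014 - 1624 = -610$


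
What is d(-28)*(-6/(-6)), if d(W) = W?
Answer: -28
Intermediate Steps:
d(-28)*(-6/(-6)) = -(-168)/(-6) = -(-168)*(-1)/6 = -28*1 = -28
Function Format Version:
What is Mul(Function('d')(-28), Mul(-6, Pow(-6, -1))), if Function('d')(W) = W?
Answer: -28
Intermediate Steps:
Mul(Function('d')(-28), Mul(-6, Pow(-6, -1))) = Mul(-28, Mul(-6, Pow(-6, -1))) = Mul(-28, Mul(-6, Rational(-1, 6))) = Mul(-28, 1) = -28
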